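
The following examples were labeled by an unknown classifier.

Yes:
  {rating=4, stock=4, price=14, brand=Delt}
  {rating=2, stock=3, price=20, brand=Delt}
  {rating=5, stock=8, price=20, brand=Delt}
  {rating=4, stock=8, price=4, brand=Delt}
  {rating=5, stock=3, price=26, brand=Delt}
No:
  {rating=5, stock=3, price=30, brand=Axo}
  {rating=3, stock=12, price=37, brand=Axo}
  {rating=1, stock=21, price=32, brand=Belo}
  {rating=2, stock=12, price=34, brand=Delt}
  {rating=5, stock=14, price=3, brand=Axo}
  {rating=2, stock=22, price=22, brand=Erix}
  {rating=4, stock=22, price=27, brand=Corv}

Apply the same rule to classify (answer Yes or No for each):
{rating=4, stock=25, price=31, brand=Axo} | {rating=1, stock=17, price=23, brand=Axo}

No, No

The pattern is that an item is 'Yes' exactly when: brand is Delt AND stock ≤ 8.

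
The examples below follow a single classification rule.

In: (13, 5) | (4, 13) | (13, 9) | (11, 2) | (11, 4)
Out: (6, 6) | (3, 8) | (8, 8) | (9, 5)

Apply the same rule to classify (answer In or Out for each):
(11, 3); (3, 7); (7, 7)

One predicate separates the groups cleanly: max ≥ 11.
(11, 3) → max 11 → In. (3, 7) → max 7 → Out. (7, 7) → max 7 → Out.

In, Out, Out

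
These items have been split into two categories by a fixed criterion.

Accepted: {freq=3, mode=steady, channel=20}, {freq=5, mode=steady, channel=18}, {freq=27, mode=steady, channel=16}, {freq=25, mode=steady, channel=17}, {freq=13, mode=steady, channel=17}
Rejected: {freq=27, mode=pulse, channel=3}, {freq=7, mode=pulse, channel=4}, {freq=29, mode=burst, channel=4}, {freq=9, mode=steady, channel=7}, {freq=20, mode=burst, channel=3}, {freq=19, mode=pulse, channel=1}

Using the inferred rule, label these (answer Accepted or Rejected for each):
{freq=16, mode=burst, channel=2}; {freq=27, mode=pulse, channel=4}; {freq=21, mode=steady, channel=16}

One predicate separates the groups cleanly: channel ≥ 16.
{freq=16, mode=burst, channel=2}: Rejected (channel = 2). {freq=27, mode=pulse, channel=4}: Rejected (channel = 4). {freq=21, mode=steady, channel=16}: Accepted (channel = 16).

Rejected, Rejected, Accepted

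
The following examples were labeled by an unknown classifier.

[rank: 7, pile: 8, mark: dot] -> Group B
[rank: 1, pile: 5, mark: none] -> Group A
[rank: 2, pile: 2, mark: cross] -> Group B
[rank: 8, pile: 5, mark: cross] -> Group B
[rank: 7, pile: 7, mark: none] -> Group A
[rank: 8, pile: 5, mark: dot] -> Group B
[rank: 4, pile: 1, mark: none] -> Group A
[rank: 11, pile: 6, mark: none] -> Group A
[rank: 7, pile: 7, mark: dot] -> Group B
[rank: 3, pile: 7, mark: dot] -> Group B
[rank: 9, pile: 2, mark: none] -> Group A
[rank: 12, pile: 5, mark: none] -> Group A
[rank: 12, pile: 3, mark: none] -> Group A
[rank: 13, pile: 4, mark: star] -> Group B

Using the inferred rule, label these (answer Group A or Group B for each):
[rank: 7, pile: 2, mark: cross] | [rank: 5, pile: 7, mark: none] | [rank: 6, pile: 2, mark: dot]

Group B, Group A, Group B

Checking candidate rules against both groups, what survives is: mark is none.
[rank: 7, pile: 2, mark: cross] — mark is cross, hence Group B. [rank: 5, pile: 7, mark: none] — mark is none, hence Group A. [rank: 6, pile: 2, mark: dot] — mark is dot, hence Group B.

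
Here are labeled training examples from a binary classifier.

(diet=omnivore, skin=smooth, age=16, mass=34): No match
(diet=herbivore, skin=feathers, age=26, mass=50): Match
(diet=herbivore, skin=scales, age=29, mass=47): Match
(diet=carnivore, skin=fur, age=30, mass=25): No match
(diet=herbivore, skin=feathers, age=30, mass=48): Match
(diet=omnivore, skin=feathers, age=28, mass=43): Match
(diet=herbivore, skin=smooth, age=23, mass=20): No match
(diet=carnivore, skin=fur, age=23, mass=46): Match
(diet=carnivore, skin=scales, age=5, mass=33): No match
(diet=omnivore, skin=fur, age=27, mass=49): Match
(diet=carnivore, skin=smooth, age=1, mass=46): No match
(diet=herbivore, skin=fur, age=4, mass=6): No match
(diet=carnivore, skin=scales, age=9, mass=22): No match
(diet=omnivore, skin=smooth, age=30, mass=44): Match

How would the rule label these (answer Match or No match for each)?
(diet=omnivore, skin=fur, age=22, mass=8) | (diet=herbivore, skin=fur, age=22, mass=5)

One predicate separates the groups cleanly: mass ≥ 43 AND age ≥ 4.
(diet=omnivore, skin=fur, age=22, mass=8) → mass = 8, age = 22 → No match.
(diet=herbivore, skin=fur, age=22, mass=5) → mass = 5, age = 22 → No match.

No match, No match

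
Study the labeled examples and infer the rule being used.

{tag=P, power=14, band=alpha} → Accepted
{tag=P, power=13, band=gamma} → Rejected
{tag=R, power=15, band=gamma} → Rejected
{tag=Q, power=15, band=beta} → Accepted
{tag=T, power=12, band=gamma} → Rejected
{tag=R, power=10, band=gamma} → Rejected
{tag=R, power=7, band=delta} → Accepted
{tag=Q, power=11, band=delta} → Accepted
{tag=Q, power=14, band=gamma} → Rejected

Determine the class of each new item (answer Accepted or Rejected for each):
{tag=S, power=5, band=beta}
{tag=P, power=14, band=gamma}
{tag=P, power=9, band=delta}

The simplest hypothesis consistent with all the labels is: band is not gamma.
{tag=S, power=5, band=beta} — band is beta, hence Accepted. {tag=P, power=14, band=gamma} — band is gamma, hence Rejected. {tag=P, power=9, band=delta} — band is delta, hence Accepted.

Accepted, Rejected, Accepted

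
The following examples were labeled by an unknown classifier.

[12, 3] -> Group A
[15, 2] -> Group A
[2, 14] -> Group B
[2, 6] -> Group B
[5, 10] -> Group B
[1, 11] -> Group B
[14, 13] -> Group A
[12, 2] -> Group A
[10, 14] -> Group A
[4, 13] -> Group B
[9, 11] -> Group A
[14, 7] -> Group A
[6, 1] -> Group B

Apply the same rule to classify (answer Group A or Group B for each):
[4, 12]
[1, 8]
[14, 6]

Group B, Group B, Group A

'Group A' ⟺ first ≥ 7.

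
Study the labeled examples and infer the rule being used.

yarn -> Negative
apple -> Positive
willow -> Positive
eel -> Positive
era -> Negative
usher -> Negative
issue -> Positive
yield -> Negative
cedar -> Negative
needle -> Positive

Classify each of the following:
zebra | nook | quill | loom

The common property of the 'Positive' items is: has a double letter. No 'Negative' item has it.

Negative, Positive, Positive, Positive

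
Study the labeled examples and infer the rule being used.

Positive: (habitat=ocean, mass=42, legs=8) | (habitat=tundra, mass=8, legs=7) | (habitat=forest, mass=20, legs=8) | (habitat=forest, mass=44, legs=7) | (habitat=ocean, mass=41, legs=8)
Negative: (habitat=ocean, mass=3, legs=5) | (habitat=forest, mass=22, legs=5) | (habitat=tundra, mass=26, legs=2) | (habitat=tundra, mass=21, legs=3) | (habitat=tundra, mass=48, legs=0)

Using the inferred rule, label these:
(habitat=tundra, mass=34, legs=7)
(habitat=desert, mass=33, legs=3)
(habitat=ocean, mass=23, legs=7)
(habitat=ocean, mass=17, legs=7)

Positive, Negative, Positive, Positive

'Positive' ⟺ legs ≥ 7.
(habitat=tundra, mass=34, legs=7): legs = 7 — fits, so Positive.
(habitat=desert, mass=33, legs=3): legs = 3 — does not fit, so Negative.
(habitat=ocean, mass=23, legs=7): legs = 7 — fits, so Positive.
(habitat=ocean, mass=17, legs=7): legs = 7 — fits, so Positive.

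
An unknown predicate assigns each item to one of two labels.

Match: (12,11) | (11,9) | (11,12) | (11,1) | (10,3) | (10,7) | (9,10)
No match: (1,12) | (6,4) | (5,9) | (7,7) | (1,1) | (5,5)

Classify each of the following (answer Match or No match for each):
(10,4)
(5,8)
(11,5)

Match, No match, Match

The simplest hypothesis consistent with all the labels is: first ≥ 9.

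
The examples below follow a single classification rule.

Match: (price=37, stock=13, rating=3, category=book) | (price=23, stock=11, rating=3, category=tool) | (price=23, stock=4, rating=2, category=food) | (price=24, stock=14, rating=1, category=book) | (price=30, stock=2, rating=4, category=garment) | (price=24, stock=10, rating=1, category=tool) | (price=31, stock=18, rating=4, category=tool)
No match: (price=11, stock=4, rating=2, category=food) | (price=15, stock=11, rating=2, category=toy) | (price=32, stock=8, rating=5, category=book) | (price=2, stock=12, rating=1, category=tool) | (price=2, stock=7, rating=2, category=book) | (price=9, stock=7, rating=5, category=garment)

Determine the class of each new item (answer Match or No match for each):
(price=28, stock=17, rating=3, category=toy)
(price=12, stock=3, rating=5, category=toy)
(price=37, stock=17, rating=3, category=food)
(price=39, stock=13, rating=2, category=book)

The distinguishing property — rating ≤ 4 AND price ≥ 23 — holds for all the 'Match' cases and none of the 'No match' cases.
(price=28, stock=17, rating=3, category=toy): rating = 3, price = 28 — meets the rule, so Match. (price=12, stock=3, rating=5, category=toy): rating = 5, price = 12 — does not pass, so No match. (price=37, stock=17, rating=3, category=food): rating = 3, price = 37 — meets the rule, so Match. (price=39, stock=13, rating=2, category=book): rating = 2, price = 39 — meets the rule, so Match.

Match, No match, Match, Match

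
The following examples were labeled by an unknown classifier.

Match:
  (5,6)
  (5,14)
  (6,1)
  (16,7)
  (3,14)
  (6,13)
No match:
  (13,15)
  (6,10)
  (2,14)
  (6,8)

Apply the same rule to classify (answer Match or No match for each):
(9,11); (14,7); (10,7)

No match, Match, Match

The classifier is using: sum is odd.
(9,11) — 9+11 = 20, hence No match.
(14,7) — 14+7 = 21, hence Match.
(10,7) — 10+7 = 17, hence Match.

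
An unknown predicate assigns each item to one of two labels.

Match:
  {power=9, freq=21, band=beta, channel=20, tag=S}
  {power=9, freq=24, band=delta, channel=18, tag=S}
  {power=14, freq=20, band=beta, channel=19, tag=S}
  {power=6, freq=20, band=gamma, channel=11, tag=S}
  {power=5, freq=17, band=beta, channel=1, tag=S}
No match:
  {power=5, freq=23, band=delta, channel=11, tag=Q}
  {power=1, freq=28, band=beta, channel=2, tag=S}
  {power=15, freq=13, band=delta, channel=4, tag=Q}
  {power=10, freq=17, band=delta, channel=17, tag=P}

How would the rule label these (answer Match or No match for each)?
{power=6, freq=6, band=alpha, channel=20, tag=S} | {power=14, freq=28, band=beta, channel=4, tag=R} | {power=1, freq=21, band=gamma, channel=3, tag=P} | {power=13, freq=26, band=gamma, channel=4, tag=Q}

Match, No match, No match, No match

Rule: tag is S AND freq ≤ 24. This holds for each 'Match' example and fails for each 'No match' one.
{power=6, freq=6, band=alpha, channel=20, tag=S} — tag is S, freq = 6, hence Match. {power=14, freq=28, band=beta, channel=4, tag=R} — tag is R, freq = 28, hence No match. {power=1, freq=21, band=gamma, channel=3, tag=P} — tag is P, freq = 21, hence No match. {power=13, freq=26, band=gamma, channel=4, tag=Q} — tag is Q, freq = 26, hence No match.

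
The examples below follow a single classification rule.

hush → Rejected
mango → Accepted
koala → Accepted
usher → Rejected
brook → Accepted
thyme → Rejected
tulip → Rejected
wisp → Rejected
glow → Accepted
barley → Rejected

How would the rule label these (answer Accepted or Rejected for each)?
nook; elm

Accepted, Rejected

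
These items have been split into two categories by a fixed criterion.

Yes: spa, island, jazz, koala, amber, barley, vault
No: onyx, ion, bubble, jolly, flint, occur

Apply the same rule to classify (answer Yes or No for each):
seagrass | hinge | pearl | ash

Yes, No, Yes, Yes

Every 'Yes' example satisfies: contains 'a'. None of the 'No' examples do.
seagrass: has 'a', satisfies this → Yes. hinge: no 'a', does not fit → No. pearl: has 'a', satisfies this → Yes. ash: has 'a', satisfies this → Yes.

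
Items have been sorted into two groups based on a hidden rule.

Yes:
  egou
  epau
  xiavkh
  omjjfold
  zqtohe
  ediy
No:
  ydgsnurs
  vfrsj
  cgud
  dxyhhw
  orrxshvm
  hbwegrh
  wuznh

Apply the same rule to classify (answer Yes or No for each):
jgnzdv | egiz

The pattern is that an item is 'Yes' exactly when: has ≥ 2 vowels.
jgnzdv → 0 vowels → No. egiz → 2 vowels → Yes.

No, Yes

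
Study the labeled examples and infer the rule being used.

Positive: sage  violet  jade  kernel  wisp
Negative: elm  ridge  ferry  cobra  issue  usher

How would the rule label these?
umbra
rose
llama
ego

All 'Positive' examples share one property — even length — and every 'Negative' example lacks it.
umbra → length 5 → Negative. rose → length 4 → Positive. llama → length 5 → Negative. ego → length 3 → Negative.

Negative, Positive, Negative, Negative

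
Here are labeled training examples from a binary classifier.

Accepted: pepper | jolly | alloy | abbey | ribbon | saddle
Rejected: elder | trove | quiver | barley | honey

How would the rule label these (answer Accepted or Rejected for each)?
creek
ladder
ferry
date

Accepted, Accepted, Accepted, Rejected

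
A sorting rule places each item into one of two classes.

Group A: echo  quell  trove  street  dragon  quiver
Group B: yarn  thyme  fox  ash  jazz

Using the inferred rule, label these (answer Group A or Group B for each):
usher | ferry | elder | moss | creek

Group A, Group B, Group A, Group B, Group A

A rule that fits every label: has ≥ 2 vowels — true of each 'Group A' example, false of each 'Group B' one.
usher → 2 vowels → Group A.
ferry → 1 vowel → Group B.
elder → 2 vowels → Group A.
moss → 1 vowel → Group B.
creek → 2 vowels → Group A.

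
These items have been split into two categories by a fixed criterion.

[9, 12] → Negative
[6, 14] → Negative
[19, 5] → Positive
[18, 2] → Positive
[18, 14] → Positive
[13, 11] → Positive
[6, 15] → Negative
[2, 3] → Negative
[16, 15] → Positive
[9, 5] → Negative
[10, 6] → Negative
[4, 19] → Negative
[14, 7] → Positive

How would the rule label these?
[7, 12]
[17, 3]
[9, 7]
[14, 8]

'Positive' ⟺ first ≥ 11.
[7, 12]: Negative (first 7). [17, 3]: Positive (first 17). [9, 7]: Negative (first 9). [14, 8]: Positive (first 14).

Negative, Positive, Negative, Positive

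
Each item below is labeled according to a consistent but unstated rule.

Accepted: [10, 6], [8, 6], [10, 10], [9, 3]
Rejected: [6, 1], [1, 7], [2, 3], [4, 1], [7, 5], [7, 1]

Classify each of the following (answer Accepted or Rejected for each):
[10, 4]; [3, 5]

Accepted, Rejected

Rule: first ≥ 8. This holds for each 'Accepted' example and fails for each 'Rejected' one.
[10, 4]: first 10, qualifies → Accepted.
[3, 5]: first 3, does not pass → Rejected.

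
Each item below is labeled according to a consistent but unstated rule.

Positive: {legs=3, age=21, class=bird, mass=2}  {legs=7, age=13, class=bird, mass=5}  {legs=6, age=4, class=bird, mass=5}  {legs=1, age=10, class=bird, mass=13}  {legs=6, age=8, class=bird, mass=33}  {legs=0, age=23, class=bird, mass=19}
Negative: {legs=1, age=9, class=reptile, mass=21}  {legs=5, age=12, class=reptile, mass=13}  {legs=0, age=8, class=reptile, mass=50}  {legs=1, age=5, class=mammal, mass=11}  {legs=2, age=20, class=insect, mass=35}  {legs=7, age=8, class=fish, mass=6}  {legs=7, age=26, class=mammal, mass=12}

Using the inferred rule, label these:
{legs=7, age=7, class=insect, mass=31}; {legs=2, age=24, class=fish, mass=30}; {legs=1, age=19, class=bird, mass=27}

Negative, Negative, Positive

Checking candidate rules against both groups, what survives is: class is bird.
Negative: {legs=7, age=7, class=insect, mass=31}, since class is insect.
Negative: {legs=2, age=24, class=fish, mass=30}, since class is fish.
Positive: {legs=1, age=19, class=bird, mass=27}, since class is bird.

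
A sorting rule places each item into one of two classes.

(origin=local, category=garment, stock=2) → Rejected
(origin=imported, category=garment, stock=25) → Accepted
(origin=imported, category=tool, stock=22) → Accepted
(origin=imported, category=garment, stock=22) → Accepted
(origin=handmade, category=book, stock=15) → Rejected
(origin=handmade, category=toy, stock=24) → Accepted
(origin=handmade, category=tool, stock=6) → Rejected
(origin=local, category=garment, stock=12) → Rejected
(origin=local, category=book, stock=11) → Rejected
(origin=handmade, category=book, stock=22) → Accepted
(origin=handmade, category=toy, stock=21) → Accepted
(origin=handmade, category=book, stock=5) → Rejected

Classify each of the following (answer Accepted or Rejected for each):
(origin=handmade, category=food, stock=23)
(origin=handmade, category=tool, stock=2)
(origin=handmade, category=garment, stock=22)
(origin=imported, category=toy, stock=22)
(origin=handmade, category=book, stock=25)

Every 'Accepted' example satisfies: stock ≥ 21. None of the 'Rejected' examples do.

Accepted, Rejected, Accepted, Accepted, Accepted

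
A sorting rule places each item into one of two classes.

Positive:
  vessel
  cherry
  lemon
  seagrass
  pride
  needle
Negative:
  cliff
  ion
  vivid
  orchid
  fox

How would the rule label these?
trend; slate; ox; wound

The rule appears to be: contains 'e'.
trend — has 'e', hence Positive.
slate — has 'e', hence Positive.
ox — no 'e', hence Negative.
wound — no 'e', hence Negative.

Positive, Positive, Negative, Negative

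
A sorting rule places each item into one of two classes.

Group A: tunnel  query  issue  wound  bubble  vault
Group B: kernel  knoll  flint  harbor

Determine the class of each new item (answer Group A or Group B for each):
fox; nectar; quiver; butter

Group B, Group B, Group A, Group A

Comparing the two groups points to one rule — contains 'u'.
Group B: fox, since no 'u'.
Group B: nectar, since no 'u'.
Group A: quiver, since has 'u'.
Group A: butter, since has 'u'.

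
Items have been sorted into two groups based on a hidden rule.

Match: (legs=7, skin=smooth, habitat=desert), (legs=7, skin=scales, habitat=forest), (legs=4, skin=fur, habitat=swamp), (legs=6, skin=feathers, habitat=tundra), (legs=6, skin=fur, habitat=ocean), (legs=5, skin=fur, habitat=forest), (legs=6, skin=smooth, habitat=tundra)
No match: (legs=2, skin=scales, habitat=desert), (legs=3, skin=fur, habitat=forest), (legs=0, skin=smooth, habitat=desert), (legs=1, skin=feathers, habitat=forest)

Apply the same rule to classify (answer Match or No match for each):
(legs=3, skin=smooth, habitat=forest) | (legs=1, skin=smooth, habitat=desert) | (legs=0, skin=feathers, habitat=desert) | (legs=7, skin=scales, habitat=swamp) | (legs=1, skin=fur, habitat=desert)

No match, No match, No match, Match, No match

The pattern is that an item is 'Match' exactly when: legs ≥ 4.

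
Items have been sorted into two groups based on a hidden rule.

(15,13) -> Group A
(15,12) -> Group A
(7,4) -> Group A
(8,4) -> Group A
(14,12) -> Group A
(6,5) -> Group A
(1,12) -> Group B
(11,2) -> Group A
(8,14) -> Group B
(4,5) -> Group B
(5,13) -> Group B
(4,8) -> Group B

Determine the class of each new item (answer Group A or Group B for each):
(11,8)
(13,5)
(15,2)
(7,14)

Rule: first > second. This holds for each 'Group A' example and fails for each 'Group B' one.
(11,8): 11 > 8 — meets the rule, so Group A.
(13,5): 13 > 5 — meets the rule, so Group A.
(15,2): 15 > 2 — meets the rule, so Group A.
(7,14): 7 < 14 — does not satisfy this, so Group B.

Group A, Group A, Group A, Group B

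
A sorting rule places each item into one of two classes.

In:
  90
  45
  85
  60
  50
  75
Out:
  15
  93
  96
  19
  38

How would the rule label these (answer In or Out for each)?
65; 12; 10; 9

A rule that fits every label: multiple of 5 AND at least 19 — true of each 'In' example, false of each 'Out' one.

In, Out, Out, Out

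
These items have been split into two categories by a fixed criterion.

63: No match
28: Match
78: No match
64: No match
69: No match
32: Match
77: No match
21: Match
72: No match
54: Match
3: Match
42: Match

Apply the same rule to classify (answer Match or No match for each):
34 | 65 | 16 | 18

Match, No match, Match, Match

Rule: at most 54. This holds for each 'Match' example and fails for each 'No match' one.
Match: 34, since 34 ≤ 54.
No match: 65, since 65 > 54.
Match: 16, since 16 ≤ 54.
Match: 18, since 18 ≤ 54.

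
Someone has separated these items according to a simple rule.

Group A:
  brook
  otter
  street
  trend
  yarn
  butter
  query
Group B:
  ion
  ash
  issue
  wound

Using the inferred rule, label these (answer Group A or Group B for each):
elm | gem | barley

Looking at the examples, the only property every 'Group A' case has and every 'Group B' case lacks is: contains 'r'.
elm — no 'r', hence Group B. gem — no 'r', hence Group B. barley — has 'r', hence Group A.

Group B, Group B, Group A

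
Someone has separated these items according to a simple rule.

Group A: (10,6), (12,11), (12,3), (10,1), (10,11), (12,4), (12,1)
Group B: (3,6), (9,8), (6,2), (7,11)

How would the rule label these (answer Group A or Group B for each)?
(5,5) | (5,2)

The common property of the 'Group A' items is: first ≥ 10. No 'Group B' item has it.
Group B: (5,5), since first 5. Group B: (5,2), since first 5.

Group B, Group B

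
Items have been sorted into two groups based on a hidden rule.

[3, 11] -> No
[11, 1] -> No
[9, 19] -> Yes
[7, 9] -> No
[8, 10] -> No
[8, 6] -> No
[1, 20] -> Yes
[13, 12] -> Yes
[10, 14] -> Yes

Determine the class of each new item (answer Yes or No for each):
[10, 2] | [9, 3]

The classifier is using: sum ≥ 21.

No, No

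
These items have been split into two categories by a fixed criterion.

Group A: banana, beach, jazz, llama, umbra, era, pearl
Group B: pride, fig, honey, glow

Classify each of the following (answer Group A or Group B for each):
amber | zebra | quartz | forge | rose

Rule: contains 'a'. This holds for each 'Group A' example and fails for each 'Group B' one.

Group A, Group A, Group A, Group B, Group B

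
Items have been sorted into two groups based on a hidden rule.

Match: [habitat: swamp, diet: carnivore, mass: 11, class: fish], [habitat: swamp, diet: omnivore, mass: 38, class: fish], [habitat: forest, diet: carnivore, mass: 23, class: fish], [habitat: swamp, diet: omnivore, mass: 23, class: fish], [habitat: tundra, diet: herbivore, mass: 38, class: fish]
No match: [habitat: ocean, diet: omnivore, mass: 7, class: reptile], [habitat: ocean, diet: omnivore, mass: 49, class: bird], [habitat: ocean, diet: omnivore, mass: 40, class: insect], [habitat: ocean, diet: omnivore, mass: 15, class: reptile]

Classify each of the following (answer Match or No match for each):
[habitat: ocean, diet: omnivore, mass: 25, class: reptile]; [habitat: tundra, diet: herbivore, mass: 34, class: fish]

No match, Match

The common property of the 'Match' items is: class is fish. No 'No match' item has it.
[habitat: ocean, diet: omnivore, mass: 25, class: reptile]: No match (class is reptile). [habitat: tundra, diet: herbivore, mass: 34, class: fish]: Match (class is fish).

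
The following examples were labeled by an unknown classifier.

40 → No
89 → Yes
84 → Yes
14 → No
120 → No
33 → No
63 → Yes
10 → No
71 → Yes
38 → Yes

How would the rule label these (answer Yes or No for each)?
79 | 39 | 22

Yes, Yes, No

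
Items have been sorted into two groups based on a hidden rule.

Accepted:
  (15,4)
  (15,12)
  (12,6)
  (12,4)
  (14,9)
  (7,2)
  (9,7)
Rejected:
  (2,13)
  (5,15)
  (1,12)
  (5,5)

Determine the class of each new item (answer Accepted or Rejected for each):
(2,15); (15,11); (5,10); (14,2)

Rejected, Accepted, Rejected, Accepted

Rule: first > second. This holds for each 'Accepted' example and fails for each 'Rejected' one.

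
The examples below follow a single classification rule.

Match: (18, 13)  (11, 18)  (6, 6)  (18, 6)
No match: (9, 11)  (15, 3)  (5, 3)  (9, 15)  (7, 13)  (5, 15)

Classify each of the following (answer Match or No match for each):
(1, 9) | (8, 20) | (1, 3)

The common property of the 'Match' items is: product is even. No 'No match' item has it.
(1, 9): 1·9 = 9 — does not fit, so No match.
(8, 20): 8·20 = 160 — matches, so Match.
(1, 3): 1·3 = 3 — does not fit, so No match.

No match, Match, No match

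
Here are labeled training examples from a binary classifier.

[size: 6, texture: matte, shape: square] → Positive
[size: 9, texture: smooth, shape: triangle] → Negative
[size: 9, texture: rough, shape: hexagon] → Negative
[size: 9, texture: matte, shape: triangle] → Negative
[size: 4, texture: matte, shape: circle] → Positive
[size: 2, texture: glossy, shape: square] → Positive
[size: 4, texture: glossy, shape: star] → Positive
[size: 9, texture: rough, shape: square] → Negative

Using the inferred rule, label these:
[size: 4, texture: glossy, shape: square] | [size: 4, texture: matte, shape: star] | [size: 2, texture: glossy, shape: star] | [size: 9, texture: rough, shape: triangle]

Positive, Positive, Positive, Negative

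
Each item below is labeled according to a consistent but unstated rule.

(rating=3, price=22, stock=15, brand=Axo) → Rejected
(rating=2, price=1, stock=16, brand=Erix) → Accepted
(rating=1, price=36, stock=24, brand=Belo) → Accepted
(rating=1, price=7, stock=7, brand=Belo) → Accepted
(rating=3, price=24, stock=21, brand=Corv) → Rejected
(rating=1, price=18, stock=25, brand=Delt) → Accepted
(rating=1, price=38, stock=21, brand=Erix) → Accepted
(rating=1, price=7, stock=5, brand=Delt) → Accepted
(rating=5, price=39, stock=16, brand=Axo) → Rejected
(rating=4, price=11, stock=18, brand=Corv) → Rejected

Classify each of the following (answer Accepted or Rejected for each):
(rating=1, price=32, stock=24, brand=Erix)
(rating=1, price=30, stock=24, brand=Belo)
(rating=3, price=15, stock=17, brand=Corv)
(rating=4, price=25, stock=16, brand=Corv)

Accepted, Accepted, Rejected, Rejected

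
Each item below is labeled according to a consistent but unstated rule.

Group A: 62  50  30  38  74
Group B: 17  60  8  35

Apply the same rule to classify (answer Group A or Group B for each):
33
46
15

The classifier is using: ≡ 2 (mod 4).
33 → 33 mod 4 = 1 → Group B. 46 → 46 mod 4 = 2 → Group A. 15 → 15 mod 4 = 3 → Group B.

Group B, Group A, Group B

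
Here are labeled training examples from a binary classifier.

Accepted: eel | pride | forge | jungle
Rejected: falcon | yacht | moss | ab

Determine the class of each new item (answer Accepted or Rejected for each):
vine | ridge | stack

Accepted, Accepted, Rejected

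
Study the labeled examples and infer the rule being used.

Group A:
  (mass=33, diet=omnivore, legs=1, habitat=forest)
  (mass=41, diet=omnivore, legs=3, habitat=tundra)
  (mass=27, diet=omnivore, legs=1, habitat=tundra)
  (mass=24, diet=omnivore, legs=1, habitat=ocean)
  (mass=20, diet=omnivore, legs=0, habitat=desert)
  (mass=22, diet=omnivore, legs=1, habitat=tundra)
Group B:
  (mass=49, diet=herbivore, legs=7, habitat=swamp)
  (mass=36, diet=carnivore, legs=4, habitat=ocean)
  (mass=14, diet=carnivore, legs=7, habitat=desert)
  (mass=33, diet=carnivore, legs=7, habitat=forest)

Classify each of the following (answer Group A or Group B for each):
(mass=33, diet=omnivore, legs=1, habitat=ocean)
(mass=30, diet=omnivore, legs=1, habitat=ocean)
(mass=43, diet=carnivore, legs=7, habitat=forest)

Group A, Group A, Group B

The classifier is using: diet is omnivore.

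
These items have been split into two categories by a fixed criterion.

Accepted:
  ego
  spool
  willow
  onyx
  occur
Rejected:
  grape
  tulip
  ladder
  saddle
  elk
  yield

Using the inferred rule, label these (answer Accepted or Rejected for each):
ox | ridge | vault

Accepted, Rejected, Rejected

'Accepted' ⟺ contains 'o'.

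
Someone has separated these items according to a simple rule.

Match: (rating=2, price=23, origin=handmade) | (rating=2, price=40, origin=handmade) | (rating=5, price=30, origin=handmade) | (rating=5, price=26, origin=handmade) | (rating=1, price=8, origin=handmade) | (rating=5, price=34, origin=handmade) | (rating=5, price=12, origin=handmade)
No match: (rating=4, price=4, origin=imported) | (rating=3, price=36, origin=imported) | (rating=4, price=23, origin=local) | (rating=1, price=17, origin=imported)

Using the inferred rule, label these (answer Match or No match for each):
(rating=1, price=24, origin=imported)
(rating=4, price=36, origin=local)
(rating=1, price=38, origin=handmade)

The classifier is using: origin is handmade.
(rating=1, price=24, origin=imported): origin is imported, fails the rule → No match. (rating=4, price=36, origin=local): origin is local, fails the rule → No match. (rating=1, price=38, origin=handmade): origin is handmade, fits → Match.

No match, No match, Match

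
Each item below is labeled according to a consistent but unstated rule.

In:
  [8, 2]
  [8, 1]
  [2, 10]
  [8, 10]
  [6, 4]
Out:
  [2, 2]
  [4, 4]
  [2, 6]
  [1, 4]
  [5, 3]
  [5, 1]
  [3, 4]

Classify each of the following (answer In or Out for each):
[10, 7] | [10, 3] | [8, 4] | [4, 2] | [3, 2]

The common property of the 'In' items is: sum ≥ 9. No 'Out' item has it.
[10, 7]: 10+7 = 17 — meets the rule, so In. [10, 3]: 10+3 = 13 — meets the rule, so In. [8, 4]: 8+4 = 12 — meets the rule, so In. [4, 2]: 4+2 = 6 — fails this test, so Out. [3, 2]: 3+2 = 5 — fails this test, so Out.

In, In, In, Out, Out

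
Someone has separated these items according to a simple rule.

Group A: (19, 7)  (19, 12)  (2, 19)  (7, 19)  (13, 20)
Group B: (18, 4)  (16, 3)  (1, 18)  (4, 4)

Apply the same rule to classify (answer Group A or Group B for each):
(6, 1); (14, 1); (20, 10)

The common property of the 'Group A' items is: max ≥ 19. No 'Group B' item has it.
(6, 1) — max 6, hence Group B. (14, 1) — max 14, hence Group B. (20, 10) — max 20, hence Group A.

Group B, Group B, Group A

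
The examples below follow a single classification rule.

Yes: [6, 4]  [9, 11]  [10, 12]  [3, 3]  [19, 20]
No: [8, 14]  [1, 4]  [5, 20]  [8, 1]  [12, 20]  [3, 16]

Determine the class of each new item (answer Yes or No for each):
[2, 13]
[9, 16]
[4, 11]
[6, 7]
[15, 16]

No, No, No, Yes, Yes

All 'Yes' examples share one property — |first − second| ≤ 2 — and every 'No' example lacks it.
[2, 13]: |2−13| = 11, doesn't match → No. [9, 16]: |9−16| = 7, doesn't match → No. [4, 11]: |4−11| = 7, doesn't match → No. [6, 7]: |6−7| = 1, meets the rule → Yes. [15, 16]: |15−16| = 1, meets the rule → Yes.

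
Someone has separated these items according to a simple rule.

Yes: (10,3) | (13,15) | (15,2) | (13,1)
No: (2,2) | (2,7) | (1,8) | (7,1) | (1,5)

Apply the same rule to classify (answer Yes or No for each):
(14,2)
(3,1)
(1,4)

All 'Yes' examples share one property — sum ≥ 13 — and every 'No' example lacks it.
(14,2): Yes (14+2 = 16).
(3,1): No (3+1 = 4).
(1,4): No (1+4 = 5).

Yes, No, No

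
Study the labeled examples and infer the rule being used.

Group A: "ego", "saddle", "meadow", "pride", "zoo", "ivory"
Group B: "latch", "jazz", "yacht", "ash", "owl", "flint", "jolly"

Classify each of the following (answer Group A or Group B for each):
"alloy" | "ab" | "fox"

Group A, Group B, Group B

The rule appears to be: has ≥ 2 vowels.
"alloy" → 2 vowels → Group A. "ab" → 1 vowel → Group B. "fox" → 1 vowel → Group B.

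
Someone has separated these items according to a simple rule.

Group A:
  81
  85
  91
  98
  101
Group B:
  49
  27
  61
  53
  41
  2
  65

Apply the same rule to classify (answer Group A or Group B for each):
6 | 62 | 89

Group B, Group B, Group A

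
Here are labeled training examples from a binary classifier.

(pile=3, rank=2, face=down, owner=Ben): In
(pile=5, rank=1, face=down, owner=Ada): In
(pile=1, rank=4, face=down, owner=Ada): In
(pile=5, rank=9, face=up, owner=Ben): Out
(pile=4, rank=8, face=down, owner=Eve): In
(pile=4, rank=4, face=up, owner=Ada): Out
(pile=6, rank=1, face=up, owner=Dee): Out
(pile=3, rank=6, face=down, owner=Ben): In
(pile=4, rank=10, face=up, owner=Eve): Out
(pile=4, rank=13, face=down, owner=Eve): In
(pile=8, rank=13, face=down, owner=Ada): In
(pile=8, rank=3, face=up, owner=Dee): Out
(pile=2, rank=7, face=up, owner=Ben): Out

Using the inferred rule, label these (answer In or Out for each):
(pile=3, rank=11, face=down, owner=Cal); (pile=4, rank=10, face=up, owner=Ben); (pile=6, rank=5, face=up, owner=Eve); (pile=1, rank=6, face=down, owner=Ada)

In, Out, Out, In

All 'In' examples share one property — face is down — and every 'Out' example lacks it.
In: (pile=3, rank=11, face=down, owner=Cal), since face is down. Out: (pile=4, rank=10, face=up, owner=Ben), since face is up. Out: (pile=6, rank=5, face=up, owner=Eve), since face is up. In: (pile=1, rank=6, face=down, owner=Ada), since face is down.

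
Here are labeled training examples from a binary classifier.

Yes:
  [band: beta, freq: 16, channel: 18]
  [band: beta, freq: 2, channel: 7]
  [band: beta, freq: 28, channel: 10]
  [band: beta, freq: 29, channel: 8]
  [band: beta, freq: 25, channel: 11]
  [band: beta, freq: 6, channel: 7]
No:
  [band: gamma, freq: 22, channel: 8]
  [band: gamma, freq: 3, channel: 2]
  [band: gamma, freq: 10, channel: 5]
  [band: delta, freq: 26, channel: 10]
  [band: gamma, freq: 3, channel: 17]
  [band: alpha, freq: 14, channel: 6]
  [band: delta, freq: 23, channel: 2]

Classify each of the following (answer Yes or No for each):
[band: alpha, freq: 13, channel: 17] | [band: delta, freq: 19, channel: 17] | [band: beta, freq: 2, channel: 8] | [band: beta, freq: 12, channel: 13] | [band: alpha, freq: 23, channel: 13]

The rule appears to be: band is beta.
No: [band: alpha, freq: 13, channel: 17], since band is alpha. No: [band: delta, freq: 19, channel: 17], since band is delta. Yes: [band: beta, freq: 2, channel: 8], since band is beta. Yes: [band: beta, freq: 12, channel: 13], since band is beta. No: [band: alpha, freq: 23, channel: 13], since band is alpha.

No, No, Yes, Yes, No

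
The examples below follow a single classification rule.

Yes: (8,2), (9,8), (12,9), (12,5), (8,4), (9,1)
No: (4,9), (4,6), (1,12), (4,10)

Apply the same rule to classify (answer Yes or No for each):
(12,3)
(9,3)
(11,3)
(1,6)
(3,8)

Every 'Yes' example satisfies: first > second. None of the 'No' examples do.

Yes, Yes, Yes, No, No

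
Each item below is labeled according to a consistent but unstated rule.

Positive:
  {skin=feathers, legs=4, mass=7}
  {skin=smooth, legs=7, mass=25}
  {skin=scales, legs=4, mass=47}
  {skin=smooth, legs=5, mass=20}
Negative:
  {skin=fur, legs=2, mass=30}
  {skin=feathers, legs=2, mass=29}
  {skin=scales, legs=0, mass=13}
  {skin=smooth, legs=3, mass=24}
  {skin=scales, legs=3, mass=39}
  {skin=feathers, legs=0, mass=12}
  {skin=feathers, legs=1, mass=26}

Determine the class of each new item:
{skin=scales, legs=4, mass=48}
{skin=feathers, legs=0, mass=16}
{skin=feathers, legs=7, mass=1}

Positive, Negative, Positive

The pattern is that an item is 'Positive' exactly when: legs ≥ 4.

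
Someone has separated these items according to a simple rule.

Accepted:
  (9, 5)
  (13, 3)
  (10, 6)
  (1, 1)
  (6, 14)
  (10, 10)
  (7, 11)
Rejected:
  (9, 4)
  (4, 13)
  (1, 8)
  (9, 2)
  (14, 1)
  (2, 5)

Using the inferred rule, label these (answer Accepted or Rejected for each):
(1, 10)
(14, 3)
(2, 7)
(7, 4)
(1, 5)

Rejected, Rejected, Rejected, Rejected, Accepted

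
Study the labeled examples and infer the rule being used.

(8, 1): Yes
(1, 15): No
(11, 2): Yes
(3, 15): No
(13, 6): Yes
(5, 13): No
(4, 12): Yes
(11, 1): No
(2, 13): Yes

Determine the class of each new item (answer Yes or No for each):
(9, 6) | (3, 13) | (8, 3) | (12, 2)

One predicate separates the groups cleanly: product is even.
(9, 6): 9·6 = 54 — meets the rule, so Yes. (3, 13): 3·13 = 39 — does not satisfy this, so No. (8, 3): 8·3 = 24 — meets the rule, so Yes. (12, 2): 12·2 = 24 — meets the rule, so Yes.

Yes, No, Yes, Yes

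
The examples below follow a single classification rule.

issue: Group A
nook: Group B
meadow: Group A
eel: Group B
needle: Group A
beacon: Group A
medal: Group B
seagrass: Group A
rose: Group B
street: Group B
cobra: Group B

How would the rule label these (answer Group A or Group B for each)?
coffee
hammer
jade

The pattern is that an item is 'Group A' exactly when: has ≥ 3 vowels.
coffee: Group A (3 vowels).
hammer: Group B (2 vowels).
jade: Group B (2 vowels).

Group A, Group B, Group B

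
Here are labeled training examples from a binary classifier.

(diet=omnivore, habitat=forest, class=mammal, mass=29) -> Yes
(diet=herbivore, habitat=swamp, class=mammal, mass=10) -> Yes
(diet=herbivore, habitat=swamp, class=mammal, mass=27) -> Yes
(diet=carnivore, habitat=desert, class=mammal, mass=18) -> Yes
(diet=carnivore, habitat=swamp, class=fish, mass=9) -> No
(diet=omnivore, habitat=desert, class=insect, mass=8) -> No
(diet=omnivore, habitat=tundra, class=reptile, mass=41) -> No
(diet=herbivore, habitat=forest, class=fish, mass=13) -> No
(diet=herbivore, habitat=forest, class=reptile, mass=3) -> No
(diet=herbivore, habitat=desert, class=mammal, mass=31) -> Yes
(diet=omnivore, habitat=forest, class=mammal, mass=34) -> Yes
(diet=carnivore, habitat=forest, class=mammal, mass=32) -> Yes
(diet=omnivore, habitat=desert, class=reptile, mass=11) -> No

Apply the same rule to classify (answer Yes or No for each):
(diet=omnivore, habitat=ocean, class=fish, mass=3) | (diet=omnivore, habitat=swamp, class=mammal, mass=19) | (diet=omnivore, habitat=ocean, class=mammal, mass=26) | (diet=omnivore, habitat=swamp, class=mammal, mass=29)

No, Yes, Yes, Yes

Checking candidate rules against both groups, what survives is: class is mammal.
(diet=omnivore, habitat=ocean, class=fish, mass=3): class is fish — fails this test, so No. (diet=omnivore, habitat=swamp, class=mammal, mass=19): class is mammal — satisfies this, so Yes. (diet=omnivore, habitat=ocean, class=mammal, mass=26): class is mammal — satisfies this, so Yes. (diet=omnivore, habitat=swamp, class=mammal, mass=29): class is mammal — satisfies this, so Yes.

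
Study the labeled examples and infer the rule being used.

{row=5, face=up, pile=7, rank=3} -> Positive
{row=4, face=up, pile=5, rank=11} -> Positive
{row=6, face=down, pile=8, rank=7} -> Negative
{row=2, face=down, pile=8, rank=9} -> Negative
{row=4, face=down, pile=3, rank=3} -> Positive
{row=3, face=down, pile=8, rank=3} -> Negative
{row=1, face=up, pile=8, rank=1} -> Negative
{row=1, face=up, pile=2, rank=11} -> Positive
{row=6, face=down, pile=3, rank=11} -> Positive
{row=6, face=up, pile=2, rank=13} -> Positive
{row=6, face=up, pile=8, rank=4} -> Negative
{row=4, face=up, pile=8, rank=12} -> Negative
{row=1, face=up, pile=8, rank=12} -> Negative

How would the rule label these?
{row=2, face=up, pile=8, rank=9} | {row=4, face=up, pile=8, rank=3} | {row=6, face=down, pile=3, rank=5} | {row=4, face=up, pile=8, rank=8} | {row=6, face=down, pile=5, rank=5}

Negative, Negative, Positive, Negative, Positive

A rule that fits every label: pile ≤ 7 — true of each 'Positive' example, false of each 'Negative' one.
{row=2, face=up, pile=8, rank=9}: pile = 8, doesn't match → Negative.
{row=4, face=up, pile=8, rank=3}: pile = 8, doesn't match → Negative.
{row=6, face=down, pile=3, rank=5}: pile = 3, qualifies → Positive.
{row=4, face=up, pile=8, rank=8}: pile = 8, doesn't match → Negative.
{row=6, face=down, pile=5, rank=5}: pile = 5, qualifies → Positive.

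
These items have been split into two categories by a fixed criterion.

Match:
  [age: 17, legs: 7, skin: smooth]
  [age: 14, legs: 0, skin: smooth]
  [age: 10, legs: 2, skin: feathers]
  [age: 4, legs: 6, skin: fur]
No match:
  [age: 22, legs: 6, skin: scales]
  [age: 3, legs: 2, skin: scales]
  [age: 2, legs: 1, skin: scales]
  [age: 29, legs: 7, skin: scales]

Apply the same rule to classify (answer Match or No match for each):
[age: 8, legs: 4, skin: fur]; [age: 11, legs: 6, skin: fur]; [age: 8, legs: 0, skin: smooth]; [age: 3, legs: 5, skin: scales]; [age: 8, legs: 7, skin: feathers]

Match, Match, Match, No match, Match

Every 'Match' example satisfies: skin is not scales. None of the 'No match' examples do.
[age: 8, legs: 4, skin: fur] — skin is fur, hence Match. [age: 11, legs: 6, skin: fur] — skin is fur, hence Match. [age: 8, legs: 0, skin: smooth] — skin is smooth, hence Match. [age: 3, legs: 5, skin: scales] — skin is scales, hence No match. [age: 8, legs: 7, skin: feathers] — skin is feathers, hence Match.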